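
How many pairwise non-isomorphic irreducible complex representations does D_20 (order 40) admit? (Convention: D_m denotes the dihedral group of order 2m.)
13

Proof sketch: The number of irreducible complex representations of a finite group equals its number of conjugacy classes. D_20 has 13 conjugacy classes (n/2 + 3 for n even), so D_20 (order 40) has exactly 13 irreducible complex representations.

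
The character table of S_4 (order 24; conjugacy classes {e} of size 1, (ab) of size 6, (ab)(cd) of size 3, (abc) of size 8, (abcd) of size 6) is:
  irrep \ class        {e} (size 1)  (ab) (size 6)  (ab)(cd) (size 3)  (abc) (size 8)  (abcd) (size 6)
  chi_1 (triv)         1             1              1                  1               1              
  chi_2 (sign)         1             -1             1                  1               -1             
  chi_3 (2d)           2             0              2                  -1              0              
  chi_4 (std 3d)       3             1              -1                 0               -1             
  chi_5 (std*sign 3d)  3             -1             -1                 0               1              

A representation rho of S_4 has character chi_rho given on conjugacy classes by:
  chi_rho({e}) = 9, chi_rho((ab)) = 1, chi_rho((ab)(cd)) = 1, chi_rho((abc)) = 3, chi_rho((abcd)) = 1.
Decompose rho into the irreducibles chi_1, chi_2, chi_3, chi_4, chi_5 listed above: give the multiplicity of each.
Multiplicities: chi_1: 2, chi_2: 1, chi_3: 0, chi_4: 1, chi_5: 1.

Proof sketch: Use <chi_rho, chi> = (1/|G|) sum_C |C| * chi_rho(C) * conj(chi(C)) with |G| = 24 for each irreducible chi in the table:
  <chi_rho, chi_1> = (1/24)[1*(9)*conj(1) + 6*(1)*conj(1) + 3*(1)*conj(1) + 8*(3)*conj(1) + 6*(1)*conj(1)]
      = (1/24)[(9) + (6) + (3) + (24) + (6)] = 48/24 = 2
  <chi_rho, chi_2> = (1/24)[1*(9)*conj(1) + 6*(1)*conj(-1) + 3*(1)*conj(1) + 8*(3)*conj(1) + 6*(1)*conj(-1)]
      = (1/24)[(9) + (-6) + (3) + (24) + (-6)] = 24/24 = 1
  <chi_rho, chi_3> = (1/24)[1*(9)*conj(2) + 6*(1)*conj(0) + 3*(1)*conj(2) + 8*(3)*conj(-1) + 6*(1)*conj(0)]
      = (1/24)[(18) + (0) + (6) + (-24) + (0)] = 0/24 = 0
  <chi_rho, chi_4> = (1/24)[1*(9)*conj(3) + 6*(1)*conj(1) + 3*(1)*conj(-1) + 8*(3)*conj(0) + 6*(1)*conj(-1)]
      = (1/24)[(27) + (6) + (-3) + (0) + (-6)] = 24/24 = 1
  <chi_rho, chi_5> = (1/24)[1*(9)*conj(3) + 6*(1)*conj(-1) + 3*(1)*conj(-1) + 8*(3)*conj(0) + 6*(1)*conj(1)]
      = (1/24)[(27) + (-6) + (-3) + (0) + (6)] = 24/24 = 1
Dimension check: dim(rho) = sum (mult * dim) = 2*1 + 1*1 + 0*2 + 1*3 + 1*3 = 9 = chi_rho(e) = 9.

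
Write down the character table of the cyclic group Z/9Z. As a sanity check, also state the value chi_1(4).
Character table of Z/9Z (irreps indexed chi_0,...,chi_8 with chi_k(m) = zeta_9^(k*m), zeta_9 = exp(2*pi*i/9)):
  irrep \ class  {0} (size 1)  {1} (size 1)    {2} (size 1)    {3} (size 1)    {4} (size 1)    {5} (size 1)    {6} (size 1)    {7} (size 1)    {8} (size 1)  
  chi_0          1             1               1               1               1               1               1               1               1             
  chi_1          1             exp(2*I*pi/9)   exp(4*I*pi/9)   exp(2*I*pi/3)   exp(8*I*pi/9)   exp(-8*I*pi/9)  exp(-2*I*pi/3)  exp(-4*I*pi/9)  exp(-2*I*pi/9)
  chi_2          1             exp(4*I*pi/9)   exp(8*I*pi/9)   exp(-2*I*pi/3)  exp(-2*I*pi/9)  exp(2*I*pi/9)   exp(2*I*pi/3)   exp(-8*I*pi/9)  exp(-4*I*pi/9)
  chi_3          1             exp(2*I*pi/3)   exp(-2*I*pi/3)  1               exp(2*I*pi/3)   exp(-2*I*pi/3)  1               exp(2*I*pi/3)   exp(-2*I*pi/3)
  chi_4          1             exp(8*I*pi/9)   exp(-2*I*pi/9)  exp(2*I*pi/3)   exp(-4*I*pi/9)  exp(4*I*pi/9)   exp(-2*I*pi/3)  exp(2*I*pi/9)   exp(-8*I*pi/9)
  chi_5          1             exp(-8*I*pi/9)  exp(2*I*pi/9)   exp(-2*I*pi/3)  exp(4*I*pi/9)   exp(-4*I*pi/9)  exp(2*I*pi/3)   exp(-2*I*pi/9)  exp(8*I*pi/9) 
  chi_6          1             exp(-2*I*pi/3)  exp(2*I*pi/3)   1               exp(-2*I*pi/3)  exp(2*I*pi/3)   1               exp(-2*I*pi/3)  exp(2*I*pi/3) 
  chi_7          1             exp(-4*I*pi/9)  exp(-8*I*pi/9)  exp(2*I*pi/3)   exp(2*I*pi/9)   exp(-2*I*pi/9)  exp(-2*I*pi/3)  exp(8*I*pi/9)   exp(4*I*pi/9) 
  chi_8          1             exp(-2*I*pi/9)  exp(-4*I*pi/9)  exp(-2*I*pi/3)  exp(-8*I*pi/9)  exp(8*I*pi/9)   exp(2*I*pi/3)   exp(4*I*pi/9)   exp(2*I*pi/9) 

Spot check: chi_1(4) = zeta_9^(1*4) = zeta_9^4 = exp(8*I*pi/9).

Justification: Z/9Z is abelian, so all 9 irreducible complex representations are 1-dimensional. They are given by chi_k(m) = zeta_9^(k*m) for k = 0,...,8. Row orthogonality: sum_m chi_k(m) conj(chi_l(m)) = 9 * [k = l].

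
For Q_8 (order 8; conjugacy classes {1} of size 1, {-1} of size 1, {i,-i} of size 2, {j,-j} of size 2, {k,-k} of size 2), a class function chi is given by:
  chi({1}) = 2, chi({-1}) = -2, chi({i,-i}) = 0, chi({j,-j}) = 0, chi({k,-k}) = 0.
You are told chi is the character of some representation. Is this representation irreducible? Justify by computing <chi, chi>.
Irreducible: <chi, chi> = 1.

<chi, chi> = (1/|G|) sum_C |C| * |chi(C)|^2 = (1/8)[1*|2|^2 + 1*|-2|^2 + 2*|0|^2 + 2*|0|^2 + 2*|0|^2]
  = (1/8)[(4) + (4) + (0) + (0) + (0)] = 8/8 = 1.
A character is irreducible iff <chi, chi> = 1, so this representation is irreducible.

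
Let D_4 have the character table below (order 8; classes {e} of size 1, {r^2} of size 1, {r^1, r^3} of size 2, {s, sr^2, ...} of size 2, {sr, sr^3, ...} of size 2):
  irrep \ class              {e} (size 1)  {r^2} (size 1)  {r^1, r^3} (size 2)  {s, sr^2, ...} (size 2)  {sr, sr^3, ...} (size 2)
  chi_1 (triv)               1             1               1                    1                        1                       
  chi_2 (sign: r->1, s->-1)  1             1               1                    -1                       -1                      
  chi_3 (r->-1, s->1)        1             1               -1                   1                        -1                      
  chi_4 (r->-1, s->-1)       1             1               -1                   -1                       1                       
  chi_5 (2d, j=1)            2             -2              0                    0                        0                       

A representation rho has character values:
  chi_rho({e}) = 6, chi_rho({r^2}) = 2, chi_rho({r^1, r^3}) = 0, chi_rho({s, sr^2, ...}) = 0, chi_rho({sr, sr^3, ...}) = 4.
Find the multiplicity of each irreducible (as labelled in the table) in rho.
Multiplicities: chi_1: 2, chi_2: 0, chi_3: 0, chi_4: 2, chi_5: 1.

Argument: Use <chi_rho, chi> = (1/|G|) sum_C |C| * chi_rho(C) * conj(chi(C)) with |G| = 8 for each irreducible chi in the table:
  <chi_rho, chi_1> = (1/8)[1*(6)*conj(1) + 1*(2)*conj(1) + 2*(0)*conj(1) + 2*(0)*conj(1) + 2*(4)*conj(1)]
      = (1/8)[(6) + (2) + (0) + (0) + (8)] = 16/8 = 2
  <chi_rho, chi_2> = (1/8)[1*(6)*conj(1) + 1*(2)*conj(1) + 2*(0)*conj(1) + 2*(0)*conj(-1) + 2*(4)*conj(-1)]
      = (1/8)[(6) + (2) + (0) + (0) + (-8)] = 0/8 = 0
  <chi_rho, chi_3> = (1/8)[1*(6)*conj(1) + 1*(2)*conj(1) + 2*(0)*conj(-1) + 2*(0)*conj(1) + 2*(4)*conj(-1)]
      = (1/8)[(6) + (2) + (0) + (0) + (-8)] = 0/8 = 0
  <chi_rho, chi_4> = (1/8)[1*(6)*conj(1) + 1*(2)*conj(1) + 2*(0)*conj(-1) + 2*(0)*conj(-1) + 2*(4)*conj(1)]
      = (1/8)[(6) + (2) + (0) + (0) + (8)] = 16/8 = 2
  <chi_rho, chi_5> = (1/8)[1*(6)*conj(2) + 1*(2)*conj(-2) + 2*(0)*conj(0) + 2*(0)*conj(0) + 2*(4)*conj(0)]
      = (1/8)[(12) + (-4) + (0) + (0) + (0)] = 8/8 = 1
Dimension check: dim(rho) = sum (mult * dim) = 2*1 + 0*1 + 0*1 + 2*1 + 1*2 = 6 = chi_rho(e) = 6.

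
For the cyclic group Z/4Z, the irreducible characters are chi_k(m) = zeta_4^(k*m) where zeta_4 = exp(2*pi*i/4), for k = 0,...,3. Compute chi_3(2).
chi_3(2) = zeta_4^6 = -1

Proof sketch: chi_3(2) = zeta_4^(3*2) = zeta_4^6. Since zeta_4^4 = 1, this equals zeta_4^2 = exp(2*pi*i*2/4) = -1.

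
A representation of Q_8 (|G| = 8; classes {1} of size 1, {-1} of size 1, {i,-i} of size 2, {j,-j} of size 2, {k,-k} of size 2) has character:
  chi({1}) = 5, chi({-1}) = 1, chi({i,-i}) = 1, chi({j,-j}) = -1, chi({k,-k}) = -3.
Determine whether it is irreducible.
Not irreducible (reducible): <chi, chi> = 6 > 1.

Solution. <chi, chi> = (1/|G|) sum_C |C| * |chi(C)|^2 = (1/8)[1*|5|^2 + 1*|1|^2 + 2*|1|^2 + 2*|-1|^2 + 2*|-3|^2]
  = (1/8)[(25) + (1) + (2) + (2) + (18)] = 48/8 = 6.
A character is irreducible iff <chi, chi> = 1, so this representation is reducible.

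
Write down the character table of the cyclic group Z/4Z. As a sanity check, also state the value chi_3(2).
Character table of Z/4Z (irreps indexed chi_0,...,chi_3 with chi_k(m) = zeta_4^(k*m), zeta_4 = exp(2*pi*i/4)):
  irrep \ class  {0} (size 1)  {1} (size 1)  {2} (size 1)  {3} (size 1)
  chi_0          1             1             1             1           
  chi_1          1             I             -1            -I          
  chi_2          1             -1            1             -1          
  chi_3          1             -I            -1            I           

Spot check: chi_3(2) = zeta_4^(3*2) = zeta_4^6 = -1.

Why: Z/4Z is abelian, so all 4 irreducible complex representations are 1-dimensional. They are given by chi_k(m) = zeta_4^(k*m) for k = 0,...,3. Row orthogonality: sum_m chi_k(m) conj(chi_l(m)) = 4 * [k = l].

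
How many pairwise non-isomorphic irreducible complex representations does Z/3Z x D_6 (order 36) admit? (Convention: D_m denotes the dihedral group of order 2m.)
18

Derivation: The number of irreducible complex representations of a finite group equals its number of conjugacy classes. For a direct product, #classes(G x H) = #classes(G) * #classes(H). Z/3Z has 3 classes (abelian), D_6 has 6 classes, so 3 * 6 = 18, so Z/3Z x D_6 (order 36) has exactly 18 irreducible complex representations.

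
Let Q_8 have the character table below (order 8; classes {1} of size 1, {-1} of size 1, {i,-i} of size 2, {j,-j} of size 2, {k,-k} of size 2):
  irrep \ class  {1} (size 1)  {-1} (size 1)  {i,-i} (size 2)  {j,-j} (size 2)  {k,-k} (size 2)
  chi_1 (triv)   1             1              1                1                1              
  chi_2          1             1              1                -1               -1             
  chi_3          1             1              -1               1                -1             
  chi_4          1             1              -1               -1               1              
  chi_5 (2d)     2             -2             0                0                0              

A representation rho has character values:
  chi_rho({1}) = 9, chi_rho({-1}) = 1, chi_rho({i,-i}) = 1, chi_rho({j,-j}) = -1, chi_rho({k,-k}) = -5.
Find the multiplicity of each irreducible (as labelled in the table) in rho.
Multiplicities: chi_1: 0, chi_2: 3, chi_3: 2, chi_4: 0, chi_5: 2.

Derivation: Use <chi_rho, chi> = (1/|G|) sum_C |C| * chi_rho(C) * conj(chi(C)) with |G| = 8 for each irreducible chi in the table:
  <chi_rho, chi_1> = (1/8)[1*(9)*conj(1) + 1*(1)*conj(1) + 2*(1)*conj(1) + 2*(-1)*conj(1) + 2*(-5)*conj(1)]
      = (1/8)[(9) + (1) + (2) + (-2) + (-10)] = 0/8 = 0
  <chi_rho, chi_2> = (1/8)[1*(9)*conj(1) + 1*(1)*conj(1) + 2*(1)*conj(1) + 2*(-1)*conj(-1) + 2*(-5)*conj(-1)]
      = (1/8)[(9) + (1) + (2) + (2) + (10)] = 24/8 = 3
  <chi_rho, chi_3> = (1/8)[1*(9)*conj(1) + 1*(1)*conj(1) + 2*(1)*conj(-1) + 2*(-1)*conj(1) + 2*(-5)*conj(-1)]
      = (1/8)[(9) + (1) + (-2) + (-2) + (10)] = 16/8 = 2
  <chi_rho, chi_4> = (1/8)[1*(9)*conj(1) + 1*(1)*conj(1) + 2*(1)*conj(-1) + 2*(-1)*conj(-1) + 2*(-5)*conj(1)]
      = (1/8)[(9) + (1) + (-2) + (2) + (-10)] = 0/8 = 0
  <chi_rho, chi_5> = (1/8)[1*(9)*conj(2) + 1*(1)*conj(-2) + 2*(1)*conj(0) + 2*(-1)*conj(0) + 2*(-5)*conj(0)]
      = (1/8)[(18) + (-2) + (0) + (0) + (0)] = 16/8 = 2
Dimension check: dim(rho) = sum (mult * dim) = 0*1 + 3*1 + 2*1 + 0*1 + 2*2 = 9 = chi_rho(e) = 9.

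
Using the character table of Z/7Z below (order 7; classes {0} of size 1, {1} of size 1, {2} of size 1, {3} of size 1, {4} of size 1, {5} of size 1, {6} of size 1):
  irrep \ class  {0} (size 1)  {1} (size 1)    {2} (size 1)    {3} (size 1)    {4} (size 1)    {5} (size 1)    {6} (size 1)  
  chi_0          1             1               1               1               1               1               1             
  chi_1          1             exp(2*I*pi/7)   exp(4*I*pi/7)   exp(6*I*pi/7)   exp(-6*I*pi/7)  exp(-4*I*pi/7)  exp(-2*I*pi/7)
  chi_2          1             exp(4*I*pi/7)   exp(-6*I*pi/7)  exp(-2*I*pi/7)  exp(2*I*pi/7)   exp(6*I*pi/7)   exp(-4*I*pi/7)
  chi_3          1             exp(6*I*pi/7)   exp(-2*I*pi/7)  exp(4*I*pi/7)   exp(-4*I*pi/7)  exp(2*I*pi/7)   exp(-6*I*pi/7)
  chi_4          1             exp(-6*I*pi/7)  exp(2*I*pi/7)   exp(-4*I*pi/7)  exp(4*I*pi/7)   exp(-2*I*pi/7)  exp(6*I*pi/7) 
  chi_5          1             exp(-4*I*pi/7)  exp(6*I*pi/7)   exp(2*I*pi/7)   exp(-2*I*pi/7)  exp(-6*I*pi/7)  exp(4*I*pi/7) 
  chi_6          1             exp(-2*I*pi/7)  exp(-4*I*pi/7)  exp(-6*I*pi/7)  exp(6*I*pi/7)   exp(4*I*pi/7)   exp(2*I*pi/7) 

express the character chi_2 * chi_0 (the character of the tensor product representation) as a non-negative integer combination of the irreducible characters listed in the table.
chi_2 tensor chi_0 = chi_2 (all other irreducibles have multiplicity 0).

Why: The character of a tensor product is the pointwise product (chi_2 * chi_0)(C) = chi_2(C) * chi_0(C):
  {0}: (1)*(1), {1}: (exp(4*I*pi/7))*(1), {2}: (exp(-6*I*pi/7))*(1), {3}: (exp(-2*I*pi/7))*(1), {4}: (exp(2*I*pi/7))*(1), {5}: (exp(6*I*pi/7))*(1), {6}: (exp(-4*I*pi/7))*(1)
so (chi_2 * chi_0) takes values
  {0} -> 1, {1} -> exp(4*I*pi/7), {2} -> exp(-6*I*pi/7), {3} -> exp(-2*I*pi/7), {4} -> exp(2*I*pi/7), {5} -> exp(6*I*pi/7), {6} -> exp(-4*I*pi/7).
Now take the inner product of this character with each irreducible chi from the table, <chi_2*chi_0, chi> = (1/7) sum_C |C| (chi_2*chi_0)(C) conj(chi(C)):
  <chi_2*chi_0, chi_0> = (1/7)[1*(1)*conj(1) + 1*(exp(4*I*pi/7))*conj(1) + 1*(exp(-6*I*pi/7))*conj(1) + 1*(exp(-2*I*pi/7))*conj(1) + 1*(exp(2*I*pi/7))*conj(1) + 1*(exp(6*I*pi/7))*conj(1) + 1*(exp(-4*I*pi/7))*conj(1)]
      = (1/7)[(1) + (exp(4*I*pi/7)) + (exp(-6*I*pi/7)) + (exp(-2*I*pi/7)) + (exp(2*I*pi/7)) + (exp(6*I*pi/7)) + (exp(-4*I*pi/7))] = 0/7 = 0
  <chi_2*chi_0, chi_1> = (1/7)[1*(1)*conj(1) + 1*(exp(4*I*pi/7))*conj(exp(2*I*pi/7)) + 1*(exp(-6*I*pi/7))*conj(exp(4*I*pi/7)) + 1*(exp(-2*I*pi/7))*conj(exp(6*I*pi/7)) + 1*(exp(2*I*pi/7))*conj(exp(-6*I*pi/7)) + 1*(exp(6*I*pi/7))*conj(exp(-4*I*pi/7)) + 1*(exp(-4*I*pi/7))*conj(exp(-2*I*pi/7))]
      = (1/7)[(1) + (exp(2*I*pi/7)) + (exp(4*I*pi/7)) + (exp(6*I*pi/7)) + (exp(-6*I*pi/7)) + (exp(-4*I*pi/7)) + (exp(-2*I*pi/7))] = 0/7 = 0
  <chi_2*chi_0, chi_2> = (1/7)[1*(1)*conj(1) + 1*(exp(4*I*pi/7))*conj(exp(4*I*pi/7)) + 1*(exp(-6*I*pi/7))*conj(exp(-6*I*pi/7)) + 1*(exp(-2*I*pi/7))*conj(exp(-2*I*pi/7)) + 1*(exp(2*I*pi/7))*conj(exp(2*I*pi/7)) + 1*(exp(6*I*pi/7))*conj(exp(6*I*pi/7)) + 1*(exp(-4*I*pi/7))*conj(exp(-4*I*pi/7))]
      = (1/7)[(1) + (1) + (1) + (1) + (1) + (1) + (1)] = 7/7 = 1
  <chi_2*chi_0, chi_3> = (1/7)[1*(1)*conj(1) + 1*(exp(4*I*pi/7))*conj(exp(6*I*pi/7)) + 1*(exp(-6*I*pi/7))*conj(exp(-2*I*pi/7)) + 1*(exp(-2*I*pi/7))*conj(exp(4*I*pi/7)) + 1*(exp(2*I*pi/7))*conj(exp(-4*I*pi/7)) + 1*(exp(6*I*pi/7))*conj(exp(2*I*pi/7)) + 1*(exp(-4*I*pi/7))*conj(exp(-6*I*pi/7))]
      = (1/7)[(1) + (exp(-2*I*pi/7)) + (exp(-4*I*pi/7)) + (exp(-6*I*pi/7)) + (exp(6*I*pi/7)) + (exp(4*I*pi/7)) + (exp(2*I*pi/7))] = 0/7 = 0
  <chi_2*chi_0, chi_4> = (1/7)[1*(1)*conj(1) + 1*(exp(4*I*pi/7))*conj(exp(-6*I*pi/7)) + 1*(exp(-6*I*pi/7))*conj(exp(2*I*pi/7)) + 1*(exp(-2*I*pi/7))*conj(exp(-4*I*pi/7)) + 1*(exp(2*I*pi/7))*conj(exp(4*I*pi/7)) + 1*(exp(6*I*pi/7))*conj(exp(-2*I*pi/7)) + 1*(exp(-4*I*pi/7))*conj(exp(6*I*pi/7))]
      = (1/7)[(1) + (exp(-4*I*pi/7)) + (exp(6*I*pi/7)) + (exp(2*I*pi/7)) + (exp(-2*I*pi/7)) + (exp(-6*I*pi/7)) + (exp(4*I*pi/7))] = 0/7 = 0
  <chi_2*chi_0, chi_5> = (1/7)[1*(1)*conj(1) + 1*(exp(4*I*pi/7))*conj(exp(-4*I*pi/7)) + 1*(exp(-6*I*pi/7))*conj(exp(6*I*pi/7)) + 1*(exp(-2*I*pi/7))*conj(exp(2*I*pi/7)) + 1*(exp(2*I*pi/7))*conj(exp(-2*I*pi/7)) + 1*(exp(6*I*pi/7))*conj(exp(-6*I*pi/7)) + 1*(exp(-4*I*pi/7))*conj(exp(4*I*pi/7))]
      = (1/7)[(1) + (exp(-6*I*pi/7)) + (exp(2*I*pi/7)) + (exp(-4*I*pi/7)) + (exp(4*I*pi/7)) + (exp(-2*I*pi/7)) + (exp(6*I*pi/7))] = 0/7 = 0
  <chi_2*chi_0, chi_6> = (1/7)[1*(1)*conj(1) + 1*(exp(4*I*pi/7))*conj(exp(-2*I*pi/7)) + 1*(exp(-6*I*pi/7))*conj(exp(-4*I*pi/7)) + 1*(exp(-2*I*pi/7))*conj(exp(-6*I*pi/7)) + 1*(exp(2*I*pi/7))*conj(exp(6*I*pi/7)) + 1*(exp(6*I*pi/7))*conj(exp(4*I*pi/7)) + 1*(exp(-4*I*pi/7))*conj(exp(2*I*pi/7))]
      = (1/7)[(1) + (exp(6*I*pi/7)) + (exp(-2*I*pi/7)) + (exp(4*I*pi/7)) + (exp(-4*I*pi/7)) + (exp(2*I*pi/7)) + (exp(-6*I*pi/7))] = 0/7 = 0
(Exp terms are combined using exp(i*s)*conj(exp(i*t)) = exp(i*(s-t)), and sums of them are collapsed using the identity that for every m > 1 the m distinct m-th roots of unity sum to 0, e.g. 1 + exp(2*I*pi/3) + exp(-2*I*pi/3) = 0.)
Hence the multiplicities are chi_2: 1. Dimension check: dim(chi_2)*dim(chi_0) = 1*1 = 1 and sum (mult * dim) = 1*1 = 1.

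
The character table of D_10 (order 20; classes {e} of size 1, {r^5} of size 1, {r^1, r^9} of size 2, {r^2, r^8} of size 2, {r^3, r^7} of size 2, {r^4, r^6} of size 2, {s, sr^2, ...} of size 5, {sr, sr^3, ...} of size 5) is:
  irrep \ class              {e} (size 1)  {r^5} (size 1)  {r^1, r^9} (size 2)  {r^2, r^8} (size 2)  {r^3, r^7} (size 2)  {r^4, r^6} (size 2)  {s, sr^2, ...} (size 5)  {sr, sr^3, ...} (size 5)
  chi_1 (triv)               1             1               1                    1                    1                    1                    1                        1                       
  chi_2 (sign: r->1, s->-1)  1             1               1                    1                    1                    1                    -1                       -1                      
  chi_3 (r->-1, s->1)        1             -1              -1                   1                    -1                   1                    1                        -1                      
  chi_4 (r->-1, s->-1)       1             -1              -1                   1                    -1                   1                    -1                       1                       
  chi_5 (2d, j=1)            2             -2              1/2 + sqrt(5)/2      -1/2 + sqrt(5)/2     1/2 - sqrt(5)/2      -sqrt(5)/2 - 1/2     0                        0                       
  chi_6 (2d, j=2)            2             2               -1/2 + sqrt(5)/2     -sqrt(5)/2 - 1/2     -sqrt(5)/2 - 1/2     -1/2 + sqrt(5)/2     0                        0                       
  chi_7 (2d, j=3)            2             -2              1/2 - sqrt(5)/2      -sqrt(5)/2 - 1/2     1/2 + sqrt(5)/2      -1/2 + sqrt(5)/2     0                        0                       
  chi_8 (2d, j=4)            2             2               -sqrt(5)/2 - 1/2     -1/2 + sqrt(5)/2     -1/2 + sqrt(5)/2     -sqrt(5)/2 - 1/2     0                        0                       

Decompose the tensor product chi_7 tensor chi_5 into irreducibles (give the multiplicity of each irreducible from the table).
chi_7 tensor chi_5 = chi_6 + chi_8 (all other irreducibles have multiplicity 0).

Derivation: The character of a tensor product is the pointwise product (chi_7 * chi_5)(C) = chi_7(C) * chi_5(C):
  {e}: (2)*(2), {r^5}: (-2)*(-2), {r^1, r^9}: (1/2 - sqrt(5)/2)*(1/2 + sqrt(5)/2), {r^2, r^8}: (-sqrt(5)/2 - 1/2)*(-1/2 + sqrt(5)/2), {r^3, r^7}: (1/2 + sqrt(5)/2)*(1/2 - sqrt(5)/2), {r^4, r^6}: (-1/2 + sqrt(5)/2)*(-sqrt(5)/2 - 1/2), {s, sr^2, ...}: (0)*(0), {sr, sr^3, ...}: (0)*(0)
so (chi_7 * chi_5) takes values
  {e} -> 4, {r^5} -> 4, {r^1, r^9} -> -1, {r^2, r^8} -> -1, {r^3, r^7} -> -1, {r^4, r^6} -> -1, {s, sr^2, ...} -> 0, {sr, sr^3, ...} -> 0.
Now take the inner product of this character with each irreducible chi from the table, <chi_7*chi_5, chi> = (1/20) sum_C |C| (chi_7*chi_5)(C) conj(chi(C)):
  <chi_7*chi_5, chi_1> = (1/20)[1*(4)*conj(1) + 1*(4)*conj(1) + 2*(-1)*conj(1) + 2*(-1)*conj(1) + 2*(-1)*conj(1) + 2*(-1)*conj(1) + 5*(0)*conj(1) + 5*(0)*conj(1)]
      = (1/20)[(4) + (4) + (-2) + (-2) + (-2) + (-2) + (0) + (0)] = 0/20 = 0
  <chi_7*chi_5, chi_2> = (1/20)[1*(4)*conj(1) + 1*(4)*conj(1) + 2*(-1)*conj(1) + 2*(-1)*conj(1) + 2*(-1)*conj(1) + 2*(-1)*conj(1) + 5*(0)*conj(-1) + 5*(0)*conj(-1)]
      = (1/20)[(4) + (4) + (-2) + (-2) + (-2) + (-2) + (0) + (0)] = 0/20 = 0
  <chi_7*chi_5, chi_3> = (1/20)[1*(4)*conj(1) + 1*(4)*conj(-1) + 2*(-1)*conj(-1) + 2*(-1)*conj(1) + 2*(-1)*conj(-1) + 2*(-1)*conj(1) + 5*(0)*conj(1) + 5*(0)*conj(-1)]
      = (1/20)[(4) + (-4) + (2) + (-2) + (2) + (-2) + (0) + (0)] = 0/20 = 0
  <chi_7*chi_5, chi_4> = (1/20)[1*(4)*conj(1) + 1*(4)*conj(-1) + 2*(-1)*conj(-1) + 2*(-1)*conj(1) + 2*(-1)*conj(-1) + 2*(-1)*conj(1) + 5*(0)*conj(-1) + 5*(0)*conj(1)]
      = (1/20)[(4) + (-4) + (2) + (-2) + (2) + (-2) + (0) + (0)] = 0/20 = 0
  <chi_7*chi_5, chi_5> = (1/20)[1*(4)*conj(2) + 1*(4)*conj(-2) + 2*(-1)*conj(1/2 + sqrt(5)/2) + 2*(-1)*conj(-1/2 + sqrt(5)/2) + 2*(-1)*conj(1/2 - sqrt(5)/2) + 2*(-1)*conj(-sqrt(5)/2 - 1/2) + 5*(0)*conj(0) + 5*(0)*conj(0)]
      = (1/20)[(8) + (-8) + (-sqrt(5) - 1) + (1 - sqrt(5)) + (-1 + sqrt(5)) + (1 + sqrt(5)) + (0) + (0)] = 0/20 = 0
  <chi_7*chi_5, chi_6> = (1/20)[1*(4)*conj(2) + 1*(4)*conj(2) + 2*(-1)*conj(-1/2 + sqrt(5)/2) + 2*(-1)*conj(-sqrt(5)/2 - 1/2) + 2*(-1)*conj(-sqrt(5)/2 - 1/2) + 2*(-1)*conj(-1/2 + sqrt(5)/2) + 5*(0)*conj(0) + 5*(0)*conj(0)]
      = (1/20)[(8) + (8) + (1 - sqrt(5)) + (1 + sqrt(5)) + (1 + sqrt(5)) + (1 - sqrt(5)) + (0) + (0)] = 20/20 = 1
  <chi_7*chi_5, chi_7> = (1/20)[1*(4)*conj(2) + 1*(4)*conj(-2) + 2*(-1)*conj(1/2 - sqrt(5)/2) + 2*(-1)*conj(-sqrt(5)/2 - 1/2) + 2*(-1)*conj(1/2 + sqrt(5)/2) + 2*(-1)*conj(-1/2 + sqrt(5)/2) + 5*(0)*conj(0) + 5*(0)*conj(0)]
      = (1/20)[(8) + (-8) + (-1 + sqrt(5)) + (1 + sqrt(5)) + (-sqrt(5) - 1) + (1 - sqrt(5)) + (0) + (0)] = 0/20 = 0
  <chi_7*chi_5, chi_8> = (1/20)[1*(4)*conj(2) + 1*(4)*conj(2) + 2*(-1)*conj(-sqrt(5)/2 - 1/2) + 2*(-1)*conj(-1/2 + sqrt(5)/2) + 2*(-1)*conj(-1/2 + sqrt(5)/2) + 2*(-1)*conj(-sqrt(5)/2 - 1/2) + 5*(0)*conj(0) + 5*(0)*conj(0)]
      = (1/20)[(8) + (8) + (1 + sqrt(5)) + (1 - sqrt(5)) + (1 - sqrt(5)) + (1 + sqrt(5)) + (0) + (0)] = 20/20 = 1
Hence the multiplicities are chi_6: 1, chi_8: 1. Dimension check: dim(chi_7)*dim(chi_5) = 2*2 = 4 and sum (mult * dim) = 1*2 + 1*2 = 4.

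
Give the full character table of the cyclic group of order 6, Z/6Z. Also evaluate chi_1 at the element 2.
Character table of Z/6Z (irreps indexed chi_0,...,chi_5 with chi_k(m) = zeta_6^(k*m), zeta_6 = exp(2*pi*i/6)):
  irrep \ class  {0} (size 1)  {1} (size 1)    {2} (size 1)    {3} (size 1)  {4} (size 1)    {5} (size 1)  
  chi_0          1             1               1               1             1               1             
  chi_1          1             exp(I*pi/3)     exp(2*I*pi/3)   -1            exp(-2*I*pi/3)  exp(-I*pi/3)  
  chi_2          1             exp(2*I*pi/3)   exp(-2*I*pi/3)  1             exp(2*I*pi/3)   exp(-2*I*pi/3)
  chi_3          1             -1              1               -1            1               -1            
  chi_4          1             exp(-2*I*pi/3)  exp(2*I*pi/3)   1             exp(-2*I*pi/3)  exp(2*I*pi/3) 
  chi_5          1             exp(-I*pi/3)    exp(-2*I*pi/3)  -1            exp(2*I*pi/3)   exp(I*pi/3)   

Spot check: chi_1(2) = zeta_6^(1*2) = zeta_6^2 = exp(2*I*pi/3).

Why: Z/6Z is abelian, so all 6 irreducible complex representations are 1-dimensional. They are given by chi_k(m) = zeta_6^(k*m) for k = 0,...,5. Row orthogonality: sum_m chi_k(m) conj(chi_l(m)) = 6 * [k = l].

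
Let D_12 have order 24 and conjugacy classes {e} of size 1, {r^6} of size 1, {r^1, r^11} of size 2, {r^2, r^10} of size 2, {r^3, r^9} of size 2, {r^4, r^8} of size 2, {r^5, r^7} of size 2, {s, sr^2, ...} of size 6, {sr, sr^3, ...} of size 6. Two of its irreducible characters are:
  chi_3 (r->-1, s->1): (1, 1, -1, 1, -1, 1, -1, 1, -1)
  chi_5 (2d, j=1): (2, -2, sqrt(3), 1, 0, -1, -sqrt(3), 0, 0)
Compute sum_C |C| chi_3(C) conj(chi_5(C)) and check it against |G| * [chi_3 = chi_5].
Sum = 0; so <chi_3, chi_5> = 0 (distinct irreducibles are orthogonal).

Why: Compute term by term over conjugacy classes (|C| * chi_3(C) * conj(chi_5(C))):
  1*(1)*conj(2) + 1*(1)*conj(-2) + 2*(-1)*conj(sqrt(3)) + 2*(1)*conj(1) + 2*(-1)*conj(0) + 2*(1)*conj(-1) + 2*(-1)*conj(-sqrt(3)) + 6*(1)*conj(0) + 6*(-1)*conj(0)
  = (2) + (-2) + (-2*sqrt(3)) + (2) + (0) + (-2) + (2*sqrt(3)) + (0) + (0)
  = 0.
Dividing by |G| = 24 gives 0/24 = 0, matching the row-orthogonality relation <chi_3, chi_5> = [chi_3 = chi_5].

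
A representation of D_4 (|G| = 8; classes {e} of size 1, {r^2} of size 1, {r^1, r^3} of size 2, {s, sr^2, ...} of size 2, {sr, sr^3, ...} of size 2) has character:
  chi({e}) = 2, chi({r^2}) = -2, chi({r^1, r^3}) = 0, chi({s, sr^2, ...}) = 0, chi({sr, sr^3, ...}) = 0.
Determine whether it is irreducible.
Irreducible: <chi, chi> = 1.

Explanation: <chi, chi> = (1/|G|) sum_C |C| * |chi(C)|^2 = (1/8)[1*|2|^2 + 1*|-2|^2 + 2*|0|^2 + 2*|0|^2 + 2*|0|^2]
  = (1/8)[(4) + (4) + (0) + (0) + (0)] = 8/8 = 1.
A character is irreducible iff <chi, chi> = 1, so this representation is irreducible.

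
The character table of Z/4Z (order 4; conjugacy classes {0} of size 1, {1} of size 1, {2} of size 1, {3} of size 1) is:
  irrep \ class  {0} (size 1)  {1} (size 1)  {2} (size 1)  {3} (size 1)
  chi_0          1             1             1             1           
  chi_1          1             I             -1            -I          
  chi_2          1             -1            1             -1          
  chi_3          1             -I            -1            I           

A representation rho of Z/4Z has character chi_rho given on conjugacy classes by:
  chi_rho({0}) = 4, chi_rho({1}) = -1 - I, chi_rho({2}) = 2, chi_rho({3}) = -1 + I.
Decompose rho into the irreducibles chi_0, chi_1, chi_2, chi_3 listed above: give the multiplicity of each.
Multiplicities: chi_0: 1, chi_1: 0, chi_2: 2, chi_3: 1.

Argument: Use <chi_rho, chi> = (1/|G|) sum_C |C| * chi_rho(C) * conj(chi(C)) with |G| = 4 for each irreducible chi in the table:
  <chi_rho, chi_0> = (1/4)[1*(4)*conj(1) + 1*(-1 - I)*conj(1) + 1*(2)*conj(1) + 1*(-1 + I)*conj(1)]
      = (1/4)[(4) + (-1 - I) + (2) + (-1 + I)] = 4/4 = 1
  <chi_rho, chi_1> = (1/4)[1*(4)*conj(1) + 1*(-1 - I)*conj(I) + 1*(2)*conj(-1) + 1*(-1 + I)*conj(-I)]
      = (1/4)[(4) + (-1 + I) + (-2) + (-1 - I)] = 0/4 = 0
  <chi_rho, chi_2> = (1/4)[1*(4)*conj(1) + 1*(-1 - I)*conj(-1) + 1*(2)*conj(1) + 1*(-1 + I)*conj(-1)]
      = (1/4)[(4) + (1 + I) + (2) + (1 - I)] = 8/4 = 2
  <chi_rho, chi_3> = (1/4)[1*(4)*conj(1) + 1*(-1 - I)*conj(-I) + 1*(2)*conj(-1) + 1*(-1 + I)*conj(I)]
      = (1/4)[(4) + (1 - I) + (-2) + (1 + I)] = 4/4 = 1
(Exp terms are combined using exp(i*s)*conj(exp(i*t)) = exp(i*(s-t)), and sums of them are collapsed using the identity that for every m > 1 the m distinct m-th roots of unity sum to 0, e.g. 1 + exp(2*I*pi/3) + exp(-2*I*pi/3) = 0.)
Dimension check: dim(rho) = sum (mult * dim) = 1*1 + 0*1 + 2*1 + 1*1 = 4 = chi_rho(e) = 4.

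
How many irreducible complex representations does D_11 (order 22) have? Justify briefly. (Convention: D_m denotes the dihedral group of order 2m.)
7

Details: The number of irreducible complex representations of a finite group equals its number of conjugacy classes. D_11 has 7 conjugacy classes ((n+3)/2 for n odd), so D_11 (order 22) has exactly 7 irreducible complex representations.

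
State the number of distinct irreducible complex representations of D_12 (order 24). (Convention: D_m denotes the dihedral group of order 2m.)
9

Working: The number of irreducible complex representations of a finite group equals its number of conjugacy classes. D_12 has 9 conjugacy classes (n/2 + 3 for n even), so D_12 (order 24) has exactly 9 irreducible complex representations.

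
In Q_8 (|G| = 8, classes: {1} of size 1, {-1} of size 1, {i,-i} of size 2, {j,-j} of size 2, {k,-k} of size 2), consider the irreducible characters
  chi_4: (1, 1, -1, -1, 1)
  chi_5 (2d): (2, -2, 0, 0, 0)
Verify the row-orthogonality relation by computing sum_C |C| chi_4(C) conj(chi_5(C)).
Sum = 0; so <chi_4, chi_5> = 0 (distinct irreducibles are orthogonal).

Working: Compute term by term over conjugacy classes (|C| * chi_4(C) * conj(chi_5(C))):
  1*(1)*conj(2) + 1*(1)*conj(-2) + 2*(-1)*conj(0) + 2*(-1)*conj(0) + 2*(1)*conj(0)
  = (2) + (-2) + (0) + (0) + (0)
  = 0.
Dividing by |G| = 8 gives 0/8 = 0, matching the row-orthogonality relation <chi_4, chi_5> = [chi_4 = chi_5].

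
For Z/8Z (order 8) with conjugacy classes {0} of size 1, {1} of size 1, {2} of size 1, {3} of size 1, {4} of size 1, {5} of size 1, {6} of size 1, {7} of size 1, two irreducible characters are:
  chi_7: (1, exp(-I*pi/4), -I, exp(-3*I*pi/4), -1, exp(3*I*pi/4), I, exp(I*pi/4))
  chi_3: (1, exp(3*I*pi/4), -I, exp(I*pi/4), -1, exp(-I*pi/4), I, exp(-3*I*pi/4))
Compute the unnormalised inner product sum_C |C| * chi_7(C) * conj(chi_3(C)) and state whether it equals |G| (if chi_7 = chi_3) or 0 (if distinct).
Sum = 0; so <chi_7, chi_3> = 0 (distinct irreducibles are orthogonal).

Proof sketch: Compute term by term over conjugacy classes (|C| * chi_7(C) * conj(chi_3(C))):
  1*(1)*conj(1) + 1*(exp(-I*pi/4))*conj(exp(3*I*pi/4)) + 1*(-I)*conj(-I) + 1*(exp(-3*I*pi/4))*conj(exp(I*pi/4)) + 1*(-1)*conj(-1) + 1*(exp(3*I*pi/4))*conj(exp(-I*pi/4)) + 1*(I)*conj(I) + 1*(exp(I*pi/4))*conj(exp(-3*I*pi/4))
  = (1) + (-1) + (1) + (-1) + (1) + (-1) + (1) + (-1)
  = 0.
(Exp terms are combined using exp(i*s)*conj(exp(i*t)) = exp(i*(s-t)), and sums of them are collapsed using the identity that for every m > 1 the m distinct m-th roots of unity sum to 0, e.g. 1 + exp(2*I*pi/3) + exp(-2*I*pi/3) = 0.)
Dividing by |G| = 8 gives 0/8 = 0, matching the row-orthogonality relation <chi_7, chi_3> = [chi_7 = chi_3].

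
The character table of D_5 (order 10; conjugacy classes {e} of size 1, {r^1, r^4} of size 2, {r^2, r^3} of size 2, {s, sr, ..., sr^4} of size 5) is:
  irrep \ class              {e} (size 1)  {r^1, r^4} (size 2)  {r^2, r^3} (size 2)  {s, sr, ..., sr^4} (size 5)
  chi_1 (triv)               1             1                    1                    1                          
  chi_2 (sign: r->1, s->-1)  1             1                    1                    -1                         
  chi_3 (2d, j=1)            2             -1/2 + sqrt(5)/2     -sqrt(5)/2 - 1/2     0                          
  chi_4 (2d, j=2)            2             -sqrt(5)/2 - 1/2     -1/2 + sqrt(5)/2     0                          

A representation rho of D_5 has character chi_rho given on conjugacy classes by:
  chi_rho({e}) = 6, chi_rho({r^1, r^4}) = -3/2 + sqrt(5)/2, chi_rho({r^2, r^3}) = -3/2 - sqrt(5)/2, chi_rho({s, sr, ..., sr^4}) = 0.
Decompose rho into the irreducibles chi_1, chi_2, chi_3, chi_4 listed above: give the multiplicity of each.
Multiplicities: chi_1: 0, chi_2: 0, chi_3: 2, chi_4: 1.

Justification: Use <chi_rho, chi> = (1/|G|) sum_C |C| * chi_rho(C) * conj(chi(C)) with |G| = 10 for each irreducible chi in the table:
  <chi_rho, chi_1> = (1/10)[1*(6)*conj(1) + 2*(-3/2 + sqrt(5)/2)*conj(1) + 2*(-3/2 - sqrt(5)/2)*conj(1) + 5*(0)*conj(1)]
      = (1/10)[(6) + (-3 + sqrt(5)) + (-3 - sqrt(5)) + (0)] = 0/10 = 0
  <chi_rho, chi_2> = (1/10)[1*(6)*conj(1) + 2*(-3/2 + sqrt(5)/2)*conj(1) + 2*(-3/2 - sqrt(5)/2)*conj(1) + 5*(0)*conj(-1)]
      = (1/10)[(6) + (-3 + sqrt(5)) + (-3 - sqrt(5)) + (0)] = 0/10 = 0
  <chi_rho, chi_3> = (1/10)[1*(6)*conj(2) + 2*(-3/2 + sqrt(5)/2)*conj(-1/2 + sqrt(5)/2) + 2*(-3/2 - sqrt(5)/2)*conj(-sqrt(5)/2 - 1/2) + 5*(0)*conj(0)]
      = (1/10)[(12) + (4 - 2*sqrt(5)) + (4 + 2*sqrt(5)) + (0)] = 20/10 = 2
  <chi_rho, chi_4> = (1/10)[1*(6)*conj(2) + 2*(-3/2 + sqrt(5)/2)*conj(-sqrt(5)/2 - 1/2) + 2*(-3/2 - sqrt(5)/2)*conj(-1/2 + sqrt(5)/2) + 5*(0)*conj(0)]
      = (1/10)[(12) + (-1 + sqrt(5)) + (-sqrt(5) - 1) + (0)] = 10/10 = 1
Dimension check: dim(rho) = sum (mult * dim) = 0*1 + 0*1 + 2*2 + 1*2 = 6 = chi_rho(e) = 6.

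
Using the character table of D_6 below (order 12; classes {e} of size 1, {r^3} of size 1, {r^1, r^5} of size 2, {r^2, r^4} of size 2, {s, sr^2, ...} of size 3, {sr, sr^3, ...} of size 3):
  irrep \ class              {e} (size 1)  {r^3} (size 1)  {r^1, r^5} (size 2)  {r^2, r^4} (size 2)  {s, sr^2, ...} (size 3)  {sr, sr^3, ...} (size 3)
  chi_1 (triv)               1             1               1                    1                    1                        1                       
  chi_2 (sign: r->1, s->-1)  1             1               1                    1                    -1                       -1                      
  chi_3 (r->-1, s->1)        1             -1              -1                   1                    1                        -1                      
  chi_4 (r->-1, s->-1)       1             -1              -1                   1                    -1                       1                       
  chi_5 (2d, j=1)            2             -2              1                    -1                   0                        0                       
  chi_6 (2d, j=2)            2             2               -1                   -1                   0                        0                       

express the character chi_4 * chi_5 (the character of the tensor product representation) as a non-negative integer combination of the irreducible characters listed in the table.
chi_4 tensor chi_5 = chi_6 (all other irreducibles have multiplicity 0).

Justification: The character of a tensor product is the pointwise product (chi_4 * chi_5)(C) = chi_4(C) * chi_5(C):
  {e}: (1)*(2), {r^3}: (-1)*(-2), {r^1, r^5}: (-1)*(1), {r^2, r^4}: (1)*(-1), {s, sr^2, ...}: (-1)*(0), {sr, sr^3, ...}: (1)*(0)
so (chi_4 * chi_5) takes values
  {e} -> 2, {r^3} -> 2, {r^1, r^5} -> -1, {r^2, r^4} -> -1, {s, sr^2, ...} -> 0, {sr, sr^3, ...} -> 0.
Now take the inner product of this character with each irreducible chi from the table, <chi_4*chi_5, chi> = (1/12) sum_C |C| (chi_4*chi_5)(C) conj(chi(C)):
  <chi_4*chi_5, chi_1> = (1/12)[1*(2)*conj(1) + 1*(2)*conj(1) + 2*(-1)*conj(1) + 2*(-1)*conj(1) + 3*(0)*conj(1) + 3*(0)*conj(1)]
      = (1/12)[(2) + (2) + (-2) + (-2) + (0) + (0)] = 0/12 = 0
  <chi_4*chi_5, chi_2> = (1/12)[1*(2)*conj(1) + 1*(2)*conj(1) + 2*(-1)*conj(1) + 2*(-1)*conj(1) + 3*(0)*conj(-1) + 3*(0)*conj(-1)]
      = (1/12)[(2) + (2) + (-2) + (-2) + (0) + (0)] = 0/12 = 0
  <chi_4*chi_5, chi_3> = (1/12)[1*(2)*conj(1) + 1*(2)*conj(-1) + 2*(-1)*conj(-1) + 2*(-1)*conj(1) + 3*(0)*conj(1) + 3*(0)*conj(-1)]
      = (1/12)[(2) + (-2) + (2) + (-2) + (0) + (0)] = 0/12 = 0
  <chi_4*chi_5, chi_4> = (1/12)[1*(2)*conj(1) + 1*(2)*conj(-1) + 2*(-1)*conj(-1) + 2*(-1)*conj(1) + 3*(0)*conj(-1) + 3*(0)*conj(1)]
      = (1/12)[(2) + (-2) + (2) + (-2) + (0) + (0)] = 0/12 = 0
  <chi_4*chi_5, chi_5> = (1/12)[1*(2)*conj(2) + 1*(2)*conj(-2) + 2*(-1)*conj(1) + 2*(-1)*conj(-1) + 3*(0)*conj(0) + 3*(0)*conj(0)]
      = (1/12)[(4) + (-4) + (-2) + (2) + (0) + (0)] = 0/12 = 0
  <chi_4*chi_5, chi_6> = (1/12)[1*(2)*conj(2) + 1*(2)*conj(2) + 2*(-1)*conj(-1) + 2*(-1)*conj(-1) + 3*(0)*conj(0) + 3*(0)*conj(0)]
      = (1/12)[(4) + (4) + (2) + (2) + (0) + (0)] = 12/12 = 1
Hence the multiplicities are chi_6: 1. Dimension check: dim(chi_4)*dim(chi_5) = 1*2 = 2 and sum (mult * dim) = 1*2 = 2.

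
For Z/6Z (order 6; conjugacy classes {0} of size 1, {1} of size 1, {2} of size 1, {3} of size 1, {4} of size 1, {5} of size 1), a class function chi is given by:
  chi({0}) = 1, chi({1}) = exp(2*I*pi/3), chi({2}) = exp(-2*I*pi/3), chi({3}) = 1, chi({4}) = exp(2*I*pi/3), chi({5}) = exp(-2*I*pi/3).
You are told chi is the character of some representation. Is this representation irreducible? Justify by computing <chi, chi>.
Irreducible: <chi, chi> = 1.

<chi, chi> = (1/|G|) sum_C |C| * |chi(C)|^2 = (1/6)[1*|1|^2 + 1*|exp(2*I*pi/3)|^2 + 1*|exp(-2*I*pi/3)|^2 + 1*|1|^2 + 1*|exp(2*I*pi/3)|^2 + 1*|exp(-2*I*pi/3)|^2]
  = (1/6)[(1) + (1) + (1) + (1) + (1) + (1)] = 6/6 = 1.
(Exp terms are combined using exp(i*s)*conj(exp(i*t)) = exp(i*(s-t)), and sums of them are collapsed using the identity that for every m > 1 the m distinct m-th roots of unity sum to 0, e.g. 1 + exp(2*I*pi/3) + exp(-2*I*pi/3) = 0.)
A character is irreducible iff <chi, chi> = 1, so this representation is irreducible.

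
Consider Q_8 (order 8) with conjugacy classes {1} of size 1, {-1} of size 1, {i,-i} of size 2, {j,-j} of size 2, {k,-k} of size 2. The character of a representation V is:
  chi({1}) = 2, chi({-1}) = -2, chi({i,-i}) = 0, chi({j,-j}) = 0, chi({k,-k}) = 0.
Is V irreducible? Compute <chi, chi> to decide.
Irreducible: <chi, chi> = 1.

Proof sketch: <chi, chi> = (1/|G|) sum_C |C| * |chi(C)|^2 = (1/8)[1*|2|^2 + 1*|-2|^2 + 2*|0|^2 + 2*|0|^2 + 2*|0|^2]
  = (1/8)[(4) + (4) + (0) + (0) + (0)] = 8/8 = 1.
A character is irreducible iff <chi, chi> = 1, so this representation is irreducible.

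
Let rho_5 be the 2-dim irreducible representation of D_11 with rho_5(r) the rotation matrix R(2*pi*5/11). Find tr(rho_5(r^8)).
chi_{rho_5}(r^8) = 2*cos(2*pi*5*8/11) = -2*cos(3*pi/11)

Derivation: rho_5(r^8) is rotation by angle 2*pi*5*8/11, whose trace is 2*cos(2*pi*5*8/11) = -2*cos(3*pi/11).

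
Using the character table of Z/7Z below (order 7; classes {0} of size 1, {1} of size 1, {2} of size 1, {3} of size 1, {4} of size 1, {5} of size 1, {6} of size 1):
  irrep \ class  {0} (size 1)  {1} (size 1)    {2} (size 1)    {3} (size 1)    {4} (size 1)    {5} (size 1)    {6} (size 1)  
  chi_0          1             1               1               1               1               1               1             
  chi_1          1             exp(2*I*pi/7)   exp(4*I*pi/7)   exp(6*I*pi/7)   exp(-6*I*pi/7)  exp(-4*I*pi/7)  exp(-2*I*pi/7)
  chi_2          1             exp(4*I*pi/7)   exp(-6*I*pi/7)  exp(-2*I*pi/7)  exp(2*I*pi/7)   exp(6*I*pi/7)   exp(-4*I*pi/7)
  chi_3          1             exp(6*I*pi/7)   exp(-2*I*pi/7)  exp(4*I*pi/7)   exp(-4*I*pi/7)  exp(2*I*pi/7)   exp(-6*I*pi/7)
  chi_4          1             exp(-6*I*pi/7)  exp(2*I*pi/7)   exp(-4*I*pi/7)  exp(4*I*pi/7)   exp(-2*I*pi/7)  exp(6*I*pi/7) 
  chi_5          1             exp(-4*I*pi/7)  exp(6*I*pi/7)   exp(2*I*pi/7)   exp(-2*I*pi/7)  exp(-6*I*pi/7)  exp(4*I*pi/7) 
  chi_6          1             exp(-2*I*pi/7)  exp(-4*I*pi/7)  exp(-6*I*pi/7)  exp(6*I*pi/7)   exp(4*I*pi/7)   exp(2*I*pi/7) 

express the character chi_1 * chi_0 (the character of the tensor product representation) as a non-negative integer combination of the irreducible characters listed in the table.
chi_1 tensor chi_0 = chi_1 (all other irreducibles have multiplicity 0).

Explanation: The character of a tensor product is the pointwise product (chi_1 * chi_0)(C) = chi_1(C) * chi_0(C):
  {0}: (1)*(1), {1}: (exp(2*I*pi/7))*(1), {2}: (exp(4*I*pi/7))*(1), {3}: (exp(6*I*pi/7))*(1), {4}: (exp(-6*I*pi/7))*(1), {5}: (exp(-4*I*pi/7))*(1), {6}: (exp(-2*I*pi/7))*(1)
so (chi_1 * chi_0) takes values
  {0} -> 1, {1} -> exp(2*I*pi/7), {2} -> exp(4*I*pi/7), {3} -> exp(6*I*pi/7), {4} -> exp(-6*I*pi/7), {5} -> exp(-4*I*pi/7), {6} -> exp(-2*I*pi/7).
Now take the inner product of this character with each irreducible chi from the table, <chi_1*chi_0, chi> = (1/7) sum_C |C| (chi_1*chi_0)(C) conj(chi(C)):
  <chi_1*chi_0, chi_0> = (1/7)[1*(1)*conj(1) + 1*(exp(2*I*pi/7))*conj(1) + 1*(exp(4*I*pi/7))*conj(1) + 1*(exp(6*I*pi/7))*conj(1) + 1*(exp(-6*I*pi/7))*conj(1) + 1*(exp(-4*I*pi/7))*conj(1) + 1*(exp(-2*I*pi/7))*conj(1)]
      = (1/7)[(1) + (exp(2*I*pi/7)) + (exp(4*I*pi/7)) + (exp(6*I*pi/7)) + (exp(-6*I*pi/7)) + (exp(-4*I*pi/7)) + (exp(-2*I*pi/7))] = 0/7 = 0
  <chi_1*chi_0, chi_1> = (1/7)[1*(1)*conj(1) + 1*(exp(2*I*pi/7))*conj(exp(2*I*pi/7)) + 1*(exp(4*I*pi/7))*conj(exp(4*I*pi/7)) + 1*(exp(6*I*pi/7))*conj(exp(6*I*pi/7)) + 1*(exp(-6*I*pi/7))*conj(exp(-6*I*pi/7)) + 1*(exp(-4*I*pi/7))*conj(exp(-4*I*pi/7)) + 1*(exp(-2*I*pi/7))*conj(exp(-2*I*pi/7))]
      = (1/7)[(1) + (1) + (1) + (1) + (1) + (1) + (1)] = 7/7 = 1
  <chi_1*chi_0, chi_2> = (1/7)[1*(1)*conj(1) + 1*(exp(2*I*pi/7))*conj(exp(4*I*pi/7)) + 1*(exp(4*I*pi/7))*conj(exp(-6*I*pi/7)) + 1*(exp(6*I*pi/7))*conj(exp(-2*I*pi/7)) + 1*(exp(-6*I*pi/7))*conj(exp(2*I*pi/7)) + 1*(exp(-4*I*pi/7))*conj(exp(6*I*pi/7)) + 1*(exp(-2*I*pi/7))*conj(exp(-4*I*pi/7))]
      = (1/7)[(1) + (exp(-2*I*pi/7)) + (exp(-4*I*pi/7)) + (exp(-6*I*pi/7)) + (exp(6*I*pi/7)) + (exp(4*I*pi/7)) + (exp(2*I*pi/7))] = 0/7 = 0
  <chi_1*chi_0, chi_3> = (1/7)[1*(1)*conj(1) + 1*(exp(2*I*pi/7))*conj(exp(6*I*pi/7)) + 1*(exp(4*I*pi/7))*conj(exp(-2*I*pi/7)) + 1*(exp(6*I*pi/7))*conj(exp(4*I*pi/7)) + 1*(exp(-6*I*pi/7))*conj(exp(-4*I*pi/7)) + 1*(exp(-4*I*pi/7))*conj(exp(2*I*pi/7)) + 1*(exp(-2*I*pi/7))*conj(exp(-6*I*pi/7))]
      = (1/7)[(1) + (exp(-4*I*pi/7)) + (exp(6*I*pi/7)) + (exp(2*I*pi/7)) + (exp(-2*I*pi/7)) + (exp(-6*I*pi/7)) + (exp(4*I*pi/7))] = 0/7 = 0
  <chi_1*chi_0, chi_4> = (1/7)[1*(1)*conj(1) + 1*(exp(2*I*pi/7))*conj(exp(-6*I*pi/7)) + 1*(exp(4*I*pi/7))*conj(exp(2*I*pi/7)) + 1*(exp(6*I*pi/7))*conj(exp(-4*I*pi/7)) + 1*(exp(-6*I*pi/7))*conj(exp(4*I*pi/7)) + 1*(exp(-4*I*pi/7))*conj(exp(-2*I*pi/7)) + 1*(exp(-2*I*pi/7))*conj(exp(6*I*pi/7))]
      = (1/7)[(1) + (exp(-6*I*pi/7)) + (exp(2*I*pi/7)) + (exp(-4*I*pi/7)) + (exp(4*I*pi/7)) + (exp(-2*I*pi/7)) + (exp(6*I*pi/7))] = 0/7 = 0
  <chi_1*chi_0, chi_5> = (1/7)[1*(1)*conj(1) + 1*(exp(2*I*pi/7))*conj(exp(-4*I*pi/7)) + 1*(exp(4*I*pi/7))*conj(exp(6*I*pi/7)) + 1*(exp(6*I*pi/7))*conj(exp(2*I*pi/7)) + 1*(exp(-6*I*pi/7))*conj(exp(-2*I*pi/7)) + 1*(exp(-4*I*pi/7))*conj(exp(-6*I*pi/7)) + 1*(exp(-2*I*pi/7))*conj(exp(4*I*pi/7))]
      = (1/7)[(1) + (exp(6*I*pi/7)) + (exp(-2*I*pi/7)) + (exp(4*I*pi/7)) + (exp(-4*I*pi/7)) + (exp(2*I*pi/7)) + (exp(-6*I*pi/7))] = 0/7 = 0
  <chi_1*chi_0, chi_6> = (1/7)[1*(1)*conj(1) + 1*(exp(2*I*pi/7))*conj(exp(-2*I*pi/7)) + 1*(exp(4*I*pi/7))*conj(exp(-4*I*pi/7)) + 1*(exp(6*I*pi/7))*conj(exp(-6*I*pi/7)) + 1*(exp(-6*I*pi/7))*conj(exp(6*I*pi/7)) + 1*(exp(-4*I*pi/7))*conj(exp(4*I*pi/7)) + 1*(exp(-2*I*pi/7))*conj(exp(2*I*pi/7))]
      = (1/7)[(1) + (exp(4*I*pi/7)) + (exp(-6*I*pi/7)) + (exp(-2*I*pi/7)) + (exp(2*I*pi/7)) + (exp(6*I*pi/7)) + (exp(-4*I*pi/7))] = 0/7 = 0
(Exp terms are combined using exp(i*s)*conj(exp(i*t)) = exp(i*(s-t)), and sums of them are collapsed using the identity that for every m > 1 the m distinct m-th roots of unity sum to 0, e.g. 1 + exp(2*I*pi/3) + exp(-2*I*pi/3) = 0.)
Hence the multiplicities are chi_1: 1. Dimension check: dim(chi_1)*dim(chi_0) = 1*1 = 1 and sum (mult * dim) = 1*1 = 1.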